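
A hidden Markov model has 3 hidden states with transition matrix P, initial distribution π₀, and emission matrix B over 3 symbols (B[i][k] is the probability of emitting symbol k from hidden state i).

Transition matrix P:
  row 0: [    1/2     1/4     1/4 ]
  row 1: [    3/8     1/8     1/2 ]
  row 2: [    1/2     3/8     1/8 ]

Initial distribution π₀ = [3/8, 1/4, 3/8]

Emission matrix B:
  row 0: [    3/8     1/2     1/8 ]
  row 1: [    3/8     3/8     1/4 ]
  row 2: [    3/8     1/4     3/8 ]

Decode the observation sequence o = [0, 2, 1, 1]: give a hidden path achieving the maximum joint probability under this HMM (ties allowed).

path = [1, 2, 0, 0]

t=0: δ = [1.406e-01, 9.375e-02, 1.406e-01]  (obs o_0=0)
t=1: δ = [8.789e-03, 1.318e-02, 1.758e-02]  ψ = [0, 2, 1]  (obs o_1=2)
t=2: δ = [4.395e-03, 2.472e-03, 1.648e-03]  ψ = [2, 2, 1]  (obs o_2=1)
t=3: δ = [1.099e-03, 4.120e-04, 3.090e-04]  ψ = [0, 0, 1]  (obs o_3=1)
backtrack: best end state = 0; path = [1, 2, 0, 0]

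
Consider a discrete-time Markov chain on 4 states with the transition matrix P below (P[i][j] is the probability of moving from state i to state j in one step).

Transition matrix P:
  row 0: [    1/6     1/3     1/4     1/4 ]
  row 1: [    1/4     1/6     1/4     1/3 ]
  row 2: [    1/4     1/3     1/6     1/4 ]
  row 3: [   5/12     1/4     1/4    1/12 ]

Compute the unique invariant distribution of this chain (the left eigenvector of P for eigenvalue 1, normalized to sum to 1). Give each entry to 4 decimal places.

π = [0.2667, 0.2690, 0.2308, 0.2335]

Balance equations π_j = Σ_i π_i·P[i][j]:
  π_0 = 1/6·π_0 + 1/4·π_1 + 1/4·π_2 + 5/12·π_3
  π_1 = 1/3·π_0 + 1/6·π_1 + 1/3·π_2 + 1/4·π_3
  π_2 = 1/4·π_0 + 1/4·π_1 + 1/6·π_2 + 1/4·π_3
  normalize: π_0 + π_1 + π_2 + π_3 = 1
Solving the linear system gives exactly π = [683/2561, 53/197, 3/13, 46/197].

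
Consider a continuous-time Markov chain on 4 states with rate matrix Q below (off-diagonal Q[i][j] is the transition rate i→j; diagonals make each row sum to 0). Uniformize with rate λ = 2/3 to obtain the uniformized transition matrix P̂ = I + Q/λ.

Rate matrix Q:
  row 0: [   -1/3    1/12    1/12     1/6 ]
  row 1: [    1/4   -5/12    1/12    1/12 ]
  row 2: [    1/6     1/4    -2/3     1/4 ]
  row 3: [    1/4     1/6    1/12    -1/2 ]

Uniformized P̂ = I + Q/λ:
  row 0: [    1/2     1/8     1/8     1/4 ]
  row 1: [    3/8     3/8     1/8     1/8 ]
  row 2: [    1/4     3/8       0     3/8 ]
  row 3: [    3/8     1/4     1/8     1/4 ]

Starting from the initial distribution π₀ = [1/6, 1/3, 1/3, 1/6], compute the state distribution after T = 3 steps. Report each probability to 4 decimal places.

t=0: π = [0.1667, 0.3333, 0.3333, 0.1667]
t=1: π = [0.3542, 0.3125, 0.0833, 0.2500]
t=2: π = [0.4089, 0.2552, 0.1146, 0.2214]
t=3: π = [0.4118, 0.2451, 0.1107, 0.2324]

π = [0.4118, 0.2451, 0.1107, 0.2324]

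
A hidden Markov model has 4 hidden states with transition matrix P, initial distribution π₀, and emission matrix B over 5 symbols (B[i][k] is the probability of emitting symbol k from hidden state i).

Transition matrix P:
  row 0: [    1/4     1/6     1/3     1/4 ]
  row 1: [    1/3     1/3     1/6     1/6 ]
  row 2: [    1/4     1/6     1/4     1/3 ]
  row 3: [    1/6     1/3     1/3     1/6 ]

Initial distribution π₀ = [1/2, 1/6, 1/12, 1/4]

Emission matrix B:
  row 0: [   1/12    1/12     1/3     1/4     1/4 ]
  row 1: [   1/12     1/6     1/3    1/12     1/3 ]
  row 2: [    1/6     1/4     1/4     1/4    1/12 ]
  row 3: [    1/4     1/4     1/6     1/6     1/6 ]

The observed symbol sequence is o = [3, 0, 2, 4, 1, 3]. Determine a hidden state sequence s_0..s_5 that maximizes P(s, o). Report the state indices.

t=0: δ = [1.250e-01, 1.389e-02, 2.083e-02, 4.167e-02]  (obs o_0=3)
t=1: δ = [2.604e-03, 1.736e-03, 6.944e-03, 7.812e-03]  ψ = [0, 0, 0, 0]  (obs o_1=0)
t=2: δ = [5.787e-04, 8.681e-04, 6.510e-04, 3.858e-04]  ψ = [2, 3, 3, 2]  (obs o_2=2)
t=3: δ = [7.234e-05, 9.645e-05, 1.608e-05, 3.617e-05]  ψ = [1, 1, 0, 2]  (obs o_3=4)
t=4: δ = [2.679e-06, 5.358e-06, 6.028e-06, 4.521e-06]  ψ = [1, 1, 0, 0]  (obs o_4=1)
t=5: δ = [4.465e-07, 1.488e-07, 3.768e-07, 3.349e-07]  ψ = [1, 1, 2, 2]  (obs o_5=3)
backtrack: best end state = 0; path = [0, 3, 1, 1, 1, 0]

path = [0, 3, 1, 1, 1, 0]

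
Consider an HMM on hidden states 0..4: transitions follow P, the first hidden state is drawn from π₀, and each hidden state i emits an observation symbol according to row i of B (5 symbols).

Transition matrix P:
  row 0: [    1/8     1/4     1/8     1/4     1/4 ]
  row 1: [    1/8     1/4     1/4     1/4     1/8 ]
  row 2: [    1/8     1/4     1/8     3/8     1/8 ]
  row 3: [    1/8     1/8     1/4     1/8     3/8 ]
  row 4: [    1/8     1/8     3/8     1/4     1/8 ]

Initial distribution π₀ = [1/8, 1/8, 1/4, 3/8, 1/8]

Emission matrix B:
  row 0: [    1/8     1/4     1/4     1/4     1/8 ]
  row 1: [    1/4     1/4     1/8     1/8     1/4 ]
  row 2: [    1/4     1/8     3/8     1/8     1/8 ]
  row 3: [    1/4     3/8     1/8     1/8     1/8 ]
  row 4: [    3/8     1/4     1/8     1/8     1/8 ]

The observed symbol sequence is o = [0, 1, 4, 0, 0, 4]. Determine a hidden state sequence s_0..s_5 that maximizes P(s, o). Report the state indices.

t=0: δ = [1.562e-02, 3.125e-02, 6.250e-02, 9.375e-02, 4.688e-02]  (obs o_0=0)
t=1: δ = [2.930e-03, 3.906e-03, 2.930e-03, 8.789e-03, 8.789e-03]  ψ = [3, 2, 3, 2, 3]  (obs o_1=1)
t=2: δ = [1.373e-04, 2.747e-04, 4.120e-04, 2.747e-04, 4.120e-04]  ψ = [3, 3, 4, 4, 3]  (obs o_2=4)
t=3: δ = [6.437e-06, 2.575e-05, 3.862e-05, 3.862e-05, 3.862e-05]  ψ = [2, 2, 4, 2, 3]  (obs o_3=0)
t=4: δ = [6.035e-07, 2.414e-06, 3.621e-06, 3.621e-06, 5.431e-06]  ψ = [2, 2, 4, 2, 3]  (obs o_4=0)
t=5: δ = [8.487e-08, 2.263e-07, 2.546e-07, 1.697e-07, 1.697e-07]  ψ = [4, 2, 4, 2, 3]  (obs o_5=4)
backtrack: best end state = 2; path = [3, 4, 2, 3, 4, 2]

path = [3, 4, 2, 3, 4, 2]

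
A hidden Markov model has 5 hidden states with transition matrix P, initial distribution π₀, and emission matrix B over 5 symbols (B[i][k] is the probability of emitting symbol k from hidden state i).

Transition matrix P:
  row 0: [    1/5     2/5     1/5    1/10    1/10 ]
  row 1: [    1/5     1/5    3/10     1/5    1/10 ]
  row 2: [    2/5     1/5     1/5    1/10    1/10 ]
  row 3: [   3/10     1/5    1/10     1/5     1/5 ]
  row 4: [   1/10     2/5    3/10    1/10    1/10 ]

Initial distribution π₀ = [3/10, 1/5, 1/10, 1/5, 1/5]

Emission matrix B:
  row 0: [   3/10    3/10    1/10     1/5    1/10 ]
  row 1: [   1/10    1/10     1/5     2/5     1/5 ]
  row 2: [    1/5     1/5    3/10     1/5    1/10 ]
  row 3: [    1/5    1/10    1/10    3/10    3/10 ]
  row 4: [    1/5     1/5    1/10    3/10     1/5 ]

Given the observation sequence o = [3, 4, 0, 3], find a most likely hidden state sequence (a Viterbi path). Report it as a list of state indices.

t=0: δ = [6.000e-02, 8.000e-02, 2.000e-02, 6.000e-02, 6.000e-02]  (obs o_0=3)
t=1: δ = [1.800e-03, 4.800e-03, 2.400e-03, 4.800e-03, 2.400e-03]  ψ = [3, 0, 1, 1, 3]  (obs o_1=4)
t=2: δ = [4.320e-04, 9.600e-05, 2.880e-04, 1.920e-04, 1.920e-04]  ψ = [3, 1, 1, 1, 3]  (obs o_2=0)
t=3: δ = [2.304e-05, 6.912e-05, 1.728e-05, 1.296e-05, 1.296e-05]  ψ = [2, 0, 0, 0, 0]  (obs o_3=3)
backtrack: best end state = 1; path = [1, 3, 0, 1]

path = [1, 3, 0, 1]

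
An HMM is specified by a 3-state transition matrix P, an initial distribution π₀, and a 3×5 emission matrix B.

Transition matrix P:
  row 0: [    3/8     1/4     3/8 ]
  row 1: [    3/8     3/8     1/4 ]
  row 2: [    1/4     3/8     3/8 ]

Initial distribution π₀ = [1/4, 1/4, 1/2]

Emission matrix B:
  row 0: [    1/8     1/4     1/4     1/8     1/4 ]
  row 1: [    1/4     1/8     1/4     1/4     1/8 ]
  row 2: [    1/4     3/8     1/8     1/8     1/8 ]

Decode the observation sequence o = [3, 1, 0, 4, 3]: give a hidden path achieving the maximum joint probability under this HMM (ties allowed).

path = [2, 2, 1, 0, 1]

t=0: δ = [3.125e-02, 6.250e-02, 6.250e-02]  (obs o_0=3)
t=1: δ = [5.859e-03, 2.930e-03, 8.789e-03]  ψ = [1, 1, 2]  (obs o_1=1)
t=2: δ = [2.747e-04, 8.240e-04, 8.240e-04]  ψ = [0, 2, 2]  (obs o_2=0)
t=3: δ = [7.725e-05, 3.862e-05, 3.862e-05]  ψ = [1, 1, 2]  (obs o_3=4)
t=4: δ = [3.621e-06, 4.828e-06, 3.621e-06]  ψ = [0, 0, 0]  (obs o_4=3)
backtrack: best end state = 1; path = [2, 2, 1, 0, 1]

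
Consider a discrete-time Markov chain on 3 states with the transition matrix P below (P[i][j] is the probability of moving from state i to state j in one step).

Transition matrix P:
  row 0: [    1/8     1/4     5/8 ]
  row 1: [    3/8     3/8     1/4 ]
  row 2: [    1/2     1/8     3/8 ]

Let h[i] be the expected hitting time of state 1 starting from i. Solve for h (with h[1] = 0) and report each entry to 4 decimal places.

First-step conditioning: h[1] = 0; for i ≠ 1, h[i] = 1 + Σ_k P[i][k]·h[k].
  h[0] = 1 + 1/8·h[0] + 5/8·h[2]
  h[2] = 1 + 1/2·h[0] + 3/8·h[2]
Solving the 2×2 linear system over states ≠ 1 gives exactly h = [16/3, 0, 88/15] (h[1] = 0 is the target).

h = [5.3333, 0.0000, 5.8667]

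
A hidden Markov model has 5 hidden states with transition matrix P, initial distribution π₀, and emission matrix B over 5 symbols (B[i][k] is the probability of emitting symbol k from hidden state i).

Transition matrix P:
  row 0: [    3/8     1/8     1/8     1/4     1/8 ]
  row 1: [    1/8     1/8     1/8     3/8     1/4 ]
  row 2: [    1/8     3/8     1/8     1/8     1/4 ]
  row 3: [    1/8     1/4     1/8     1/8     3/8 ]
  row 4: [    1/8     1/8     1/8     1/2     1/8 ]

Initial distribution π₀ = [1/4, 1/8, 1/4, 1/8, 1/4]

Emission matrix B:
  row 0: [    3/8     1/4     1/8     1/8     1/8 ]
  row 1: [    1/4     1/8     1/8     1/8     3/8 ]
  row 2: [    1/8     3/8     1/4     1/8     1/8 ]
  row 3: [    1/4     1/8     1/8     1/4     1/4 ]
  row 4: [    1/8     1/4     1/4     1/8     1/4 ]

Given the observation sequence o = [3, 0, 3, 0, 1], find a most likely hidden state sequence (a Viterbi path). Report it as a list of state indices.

t=0: δ = [3.125e-02, 1.562e-02, 3.125e-02, 3.125e-02, 3.125e-02]  (obs o_0=3)
t=1: δ = [4.395e-03, 2.930e-03, 4.883e-04, 3.906e-03, 1.465e-03]  ψ = [0, 2, 0, 4, 3]  (obs o_1=0)
t=2: δ = [2.060e-04, 1.221e-04, 6.866e-05, 2.747e-04, 1.831e-04]  ψ = [0, 3, 0, 0, 3]  (obs o_2=3)
t=3: δ = [2.897e-05, 1.717e-05, 4.292e-06, 2.289e-05, 1.287e-05]  ψ = [0, 3, 3, 4, 3]  (obs o_3=0)
t=4: δ = [2.716e-06, 7.153e-07, 1.358e-06, 9.052e-07, 2.146e-06]  ψ = [0, 3, 0, 0, 3]  (obs o_4=1)
backtrack: best end state = 0; path = [0, 0, 0, 0, 0]

path = [0, 0, 0, 0, 0]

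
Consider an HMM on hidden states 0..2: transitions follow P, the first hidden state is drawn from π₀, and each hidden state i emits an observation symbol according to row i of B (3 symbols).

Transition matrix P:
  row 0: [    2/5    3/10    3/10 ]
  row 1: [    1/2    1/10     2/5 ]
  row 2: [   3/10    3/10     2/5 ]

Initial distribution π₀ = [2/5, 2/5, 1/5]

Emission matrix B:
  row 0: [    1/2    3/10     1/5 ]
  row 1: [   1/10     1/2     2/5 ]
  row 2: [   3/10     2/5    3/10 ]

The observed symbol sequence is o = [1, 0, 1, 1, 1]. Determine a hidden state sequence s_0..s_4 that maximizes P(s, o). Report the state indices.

path = [1, 0, 1, 2, 2]

t=0: δ = [1.200e-01, 2.000e-01, 8.000e-02]  (obs o_0=1)
t=1: δ = [5.000e-02, 3.600e-03, 2.400e-02]  ψ = [1, 0, 1]  (obs o_1=0)
t=2: δ = [6.000e-03, 7.500e-03, 6.000e-03]  ψ = [0, 0, 0]  (obs o_2=1)
t=3: δ = [1.125e-03, 9.000e-04, 1.200e-03]  ψ = [1, 0, 1]  (obs o_3=1)
t=4: δ = [1.350e-04, 1.800e-04, 1.920e-04]  ψ = [0, 2, 2]  (obs o_4=1)
backtrack: best end state = 2; path = [1, 0, 1, 2, 2]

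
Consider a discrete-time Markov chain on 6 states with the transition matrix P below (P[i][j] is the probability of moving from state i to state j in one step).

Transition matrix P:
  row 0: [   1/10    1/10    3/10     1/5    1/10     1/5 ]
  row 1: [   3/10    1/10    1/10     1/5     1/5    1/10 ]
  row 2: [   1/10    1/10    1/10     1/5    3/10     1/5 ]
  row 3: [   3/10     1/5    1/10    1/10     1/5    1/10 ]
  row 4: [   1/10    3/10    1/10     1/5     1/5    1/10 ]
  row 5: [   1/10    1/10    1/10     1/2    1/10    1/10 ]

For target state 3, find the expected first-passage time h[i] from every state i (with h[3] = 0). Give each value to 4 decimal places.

First-step conditioning: h[3] = 0; for i ≠ 3, h[i] = 1 + Σ_k P[i][k]·h[k].
  h[0] = 1 + 1/10·h[0] + 1/10·h[1] + 3/10·h[2] + 1/10·h[4] + 1/5·h[5]
  h[1] = 1 + 3/10·h[0] + 1/10·h[1] + 1/10·h[2] + 1/5·h[4] + 1/10·h[5]
  h[2] = 1 + 1/10·h[0] + 1/10·h[1] + 1/10·h[2] + 3/10·h[4] + 1/5·h[5]
  h[4] = 1 + 1/10·h[0] + 3/10·h[1] + 1/10·h[2] + 1/5·h[4] + 1/10·h[5]
  h[5] = 1 + 1/10·h[0] + 1/10·h[1] + 1/10·h[2] + 1/10·h[4] + 1/10·h[5]
Solving the 5×5 linear system over states ≠ 3 gives exactly h = [280/69, 865/207, 845/207, 0, 290/69, 610/207] (h[3] = 0 is the target).

h = [4.0580, 4.1787, 4.0821, 0.0000, 4.2029, 2.9469]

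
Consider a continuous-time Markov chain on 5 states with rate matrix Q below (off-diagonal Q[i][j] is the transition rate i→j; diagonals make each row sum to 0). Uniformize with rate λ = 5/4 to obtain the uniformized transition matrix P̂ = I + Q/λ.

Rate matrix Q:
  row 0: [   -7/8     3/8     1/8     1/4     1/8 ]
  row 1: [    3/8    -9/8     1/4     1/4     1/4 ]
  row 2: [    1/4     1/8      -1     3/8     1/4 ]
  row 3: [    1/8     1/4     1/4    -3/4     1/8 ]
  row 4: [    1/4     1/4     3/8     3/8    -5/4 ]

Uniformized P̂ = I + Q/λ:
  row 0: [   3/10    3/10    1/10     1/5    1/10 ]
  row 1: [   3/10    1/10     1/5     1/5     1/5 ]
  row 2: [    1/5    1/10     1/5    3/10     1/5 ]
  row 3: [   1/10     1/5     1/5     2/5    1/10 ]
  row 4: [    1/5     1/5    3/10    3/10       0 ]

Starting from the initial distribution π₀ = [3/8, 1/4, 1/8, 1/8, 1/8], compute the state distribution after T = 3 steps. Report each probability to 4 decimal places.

t=0: π = [0.3750, 0.2500, 0.1250, 0.1250, 0.1250]
t=1: π = [0.2500, 0.2000, 0.1750, 0.2500, 0.1250]
t=2: π = [0.2200, 0.1875, 0.1875, 0.2800, 0.1250]
t=3: π = [0.2128, 0.1845, 0.1905, 0.2873, 0.1250]

π = [0.2128, 0.1845, 0.1905, 0.2873, 0.1250]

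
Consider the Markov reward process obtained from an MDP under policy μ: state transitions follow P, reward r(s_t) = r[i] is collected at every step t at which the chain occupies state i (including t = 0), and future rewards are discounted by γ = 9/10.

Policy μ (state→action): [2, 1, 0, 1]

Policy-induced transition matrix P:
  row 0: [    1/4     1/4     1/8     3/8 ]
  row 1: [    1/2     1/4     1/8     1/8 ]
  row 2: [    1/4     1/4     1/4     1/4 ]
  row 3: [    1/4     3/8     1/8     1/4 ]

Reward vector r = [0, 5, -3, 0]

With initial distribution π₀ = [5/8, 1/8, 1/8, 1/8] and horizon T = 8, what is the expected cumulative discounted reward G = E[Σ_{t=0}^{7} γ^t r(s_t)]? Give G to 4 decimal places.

G = 4.8159

t=0: π = [0.6250, 0.1250, 0.1250, 0.1250], E[r] = 0.2500, γ^t·E[r] = 0.250000, running G = 0.250000
t=1: π = [0.2813, 0.2656, 0.1406, 0.3125], E[r] = 0.9063, γ^t·E[r] = 0.815625, running G = 1.065625
t=2: π = [0.3164, 0.2891, 0.1426, 0.2520], E[r] = 1.0176, γ^t·E[r] = 0.824238, running G = 1.889863
t=3: π = [0.3223, 0.2815, 0.1428, 0.2534], E[r] = 0.9790, γ^t·E[r] = 0.713694, running G = 2.603557
t=4: π = [0.3204, 0.2817, 0.1429, 0.2551], E[r] = 0.9798, γ^t·E[r] = 0.642865, running G = 3.246422
t=5: π = [0.3204, 0.2819, 0.1429, 0.2548], E[r] = 0.9809, γ^t·E[r] = 0.579191, running G = 3.825613
t=6: π = [0.3205, 0.2819, 0.1429, 0.2548], E[r] = 0.9807, γ^t·E[r] = 0.521185, running G = 4.346799
t=7: π = [0.3205, 0.2819, 0.1429, 0.2548], E[r] = 0.9807, γ^t·E[r] = 0.469060, running G = 4.815859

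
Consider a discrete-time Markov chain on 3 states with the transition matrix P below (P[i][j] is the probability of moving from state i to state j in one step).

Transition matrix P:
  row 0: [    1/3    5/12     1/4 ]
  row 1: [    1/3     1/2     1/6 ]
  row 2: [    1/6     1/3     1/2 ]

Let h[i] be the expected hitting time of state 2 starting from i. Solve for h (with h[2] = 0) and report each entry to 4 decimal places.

First-step conditioning: h[2] = 0; for i ≠ 2, h[i] = 1 + Σ_k P[i][k]·h[k].
  h[0] = 1 + 1/3·h[0] + 5/12·h[1]
  h[1] = 1 + 1/3·h[0] + 1/2·h[1]
Solving the 2×2 linear system over states ≠ 2 gives exactly h = [33/7, 36/7, 0] (h[2] = 0 is the target).

h = [4.7143, 5.1429, 0.0000]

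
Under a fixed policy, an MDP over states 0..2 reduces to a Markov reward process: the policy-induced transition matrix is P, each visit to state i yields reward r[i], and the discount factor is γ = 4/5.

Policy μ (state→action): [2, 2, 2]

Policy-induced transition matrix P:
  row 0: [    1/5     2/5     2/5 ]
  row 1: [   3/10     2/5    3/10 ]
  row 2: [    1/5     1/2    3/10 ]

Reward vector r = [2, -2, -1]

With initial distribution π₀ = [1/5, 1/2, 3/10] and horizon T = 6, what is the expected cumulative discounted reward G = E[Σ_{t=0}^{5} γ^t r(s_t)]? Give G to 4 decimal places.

G = -2.7719

t=0: π = [0.2000, 0.5000, 0.3000], E[r] = -0.9000, γ^t·E[r] = -0.900000, running G = -0.900000
t=1: π = [0.2500, 0.4300, 0.3200], E[r] = -0.6800, γ^t·E[r] = -0.544000, running G = -1.444000
t=2: π = [0.2430, 0.4320, 0.3250], E[r] = -0.7030, γ^t·E[r] = -0.449920, running G = -1.893920
t=3: π = [0.2432, 0.4325, 0.3243], E[r] = -0.7029, γ^t·E[r] = -0.359885, running G = -2.253805
t=4: π = [0.2433, 0.4324, 0.3243], E[r] = -0.7027, γ^t·E[r] = -0.287818, running G = -2.541623
t=5: π = [0.2432, 0.4324, 0.3243], E[r] = -0.7027, γ^t·E[r] = -0.230262, running G = -2.771884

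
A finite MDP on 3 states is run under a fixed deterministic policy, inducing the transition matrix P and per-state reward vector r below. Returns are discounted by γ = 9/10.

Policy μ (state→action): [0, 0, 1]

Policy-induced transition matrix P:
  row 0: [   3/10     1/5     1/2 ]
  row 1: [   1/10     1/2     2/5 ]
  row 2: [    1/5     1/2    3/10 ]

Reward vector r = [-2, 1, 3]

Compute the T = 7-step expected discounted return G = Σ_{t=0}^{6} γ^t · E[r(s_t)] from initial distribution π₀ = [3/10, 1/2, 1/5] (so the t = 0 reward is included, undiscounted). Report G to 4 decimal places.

t=0: π = [0.3000, 0.5000, 0.2000], E[r] = 0.5000, γ^t·E[r] = 0.500000, running G = 0.500000
t=1: π = [0.1800, 0.4100, 0.4100], E[r] = 1.2800, γ^t·E[r] = 1.152000, running G = 1.652000
t=2: π = [0.1770, 0.4460, 0.3770], E[r] = 1.2230, γ^t·E[r] = 0.990630, running G = 2.642630
t=3: π = [0.1731, 0.4469, 0.3800], E[r] = 1.2407, γ^t·E[r] = 0.904470, running G = 3.547100
t=4: π = [0.1726, 0.4481, 0.3793], E[r] = 1.2408, γ^t·E[r] = 0.814063, running G = 4.361163
t=5: π = [0.1725, 0.4482, 0.3793], E[r] = 1.2413, γ^t·E[r] = 0.732973, running G = 5.094136
t=6: π = [0.1724, 0.4483, 0.3793], E[r] = 1.2414, γ^t·E[r] = 0.659706, running G = 5.753842

G = 5.7538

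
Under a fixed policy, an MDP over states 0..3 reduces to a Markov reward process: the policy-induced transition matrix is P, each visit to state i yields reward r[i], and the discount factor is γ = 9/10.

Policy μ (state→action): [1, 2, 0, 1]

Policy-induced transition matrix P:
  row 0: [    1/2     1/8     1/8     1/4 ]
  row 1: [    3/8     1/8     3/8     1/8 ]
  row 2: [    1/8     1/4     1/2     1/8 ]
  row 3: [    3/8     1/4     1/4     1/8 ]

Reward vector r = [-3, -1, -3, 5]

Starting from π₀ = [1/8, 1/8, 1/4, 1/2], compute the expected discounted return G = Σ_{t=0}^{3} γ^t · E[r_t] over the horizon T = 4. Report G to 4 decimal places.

G = -2.0456

t=0: π = [0.1250, 0.1250, 0.2500, 0.5000], E[r] = 1.2500, γ^t·E[r] = 1.250000, running G = 1.250000
t=1: π = [0.3281, 0.2188, 0.3125, 0.1406], E[r] = -1.4375, γ^t·E[r] = -1.293750, running G = -0.043750
t=2: π = [0.3379, 0.1816, 0.3145, 0.1660], E[r] = -1.3086, γ^t·E[r] = -1.059961, running G = -1.103711
t=3: π = [0.3386, 0.1851, 0.3091, 0.1672], E[r] = -1.2920, γ^t·E[r] = -0.941862, running G = -2.045573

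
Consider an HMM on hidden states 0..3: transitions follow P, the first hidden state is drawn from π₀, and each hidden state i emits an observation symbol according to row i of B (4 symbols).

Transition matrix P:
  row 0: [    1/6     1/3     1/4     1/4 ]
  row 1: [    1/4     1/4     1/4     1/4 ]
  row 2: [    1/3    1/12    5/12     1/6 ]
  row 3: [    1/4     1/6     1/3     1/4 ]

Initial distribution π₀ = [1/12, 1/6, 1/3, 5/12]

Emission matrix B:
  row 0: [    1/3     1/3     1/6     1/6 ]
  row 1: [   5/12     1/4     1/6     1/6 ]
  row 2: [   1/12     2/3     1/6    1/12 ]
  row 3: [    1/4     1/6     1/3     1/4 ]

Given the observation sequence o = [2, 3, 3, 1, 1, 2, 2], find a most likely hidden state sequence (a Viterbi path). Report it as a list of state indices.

path = [3, 3, 3, 2, 2, 2, 2]

t=0: δ = [1.389e-02, 2.778e-02, 5.556e-02, 1.389e-01]  (obs o_0=2)
t=1: δ = [5.787e-03, 3.858e-03, 3.858e-03, 8.681e-03]  ψ = [3, 3, 3, 3]  (obs o_1=3)
t=2: δ = [3.617e-04, 3.215e-04, 2.411e-04, 5.425e-04]  ψ = [3, 0, 3, 3]  (obs o_2=3)
t=3: δ = [4.521e-05, 3.014e-05, 1.206e-04, 2.261e-05]  ψ = [3, 0, 3, 3]  (obs o_3=1)
t=4: δ = [1.340e-05, 3.768e-06, 3.349e-05, 3.349e-06]  ψ = [2, 0, 2, 2]  (obs o_4=1)
t=5: δ = [1.861e-06, 7.442e-07, 2.326e-06, 1.861e-06]  ψ = [2, 0, 2, 2]  (obs o_5=2)
t=6: δ = [1.292e-07, 1.034e-07, 1.615e-07, 1.550e-07]  ψ = [2, 0, 2, 0]  (obs o_6=2)
backtrack: best end state = 2; path = [3, 3, 3, 2, 2, 2, 2]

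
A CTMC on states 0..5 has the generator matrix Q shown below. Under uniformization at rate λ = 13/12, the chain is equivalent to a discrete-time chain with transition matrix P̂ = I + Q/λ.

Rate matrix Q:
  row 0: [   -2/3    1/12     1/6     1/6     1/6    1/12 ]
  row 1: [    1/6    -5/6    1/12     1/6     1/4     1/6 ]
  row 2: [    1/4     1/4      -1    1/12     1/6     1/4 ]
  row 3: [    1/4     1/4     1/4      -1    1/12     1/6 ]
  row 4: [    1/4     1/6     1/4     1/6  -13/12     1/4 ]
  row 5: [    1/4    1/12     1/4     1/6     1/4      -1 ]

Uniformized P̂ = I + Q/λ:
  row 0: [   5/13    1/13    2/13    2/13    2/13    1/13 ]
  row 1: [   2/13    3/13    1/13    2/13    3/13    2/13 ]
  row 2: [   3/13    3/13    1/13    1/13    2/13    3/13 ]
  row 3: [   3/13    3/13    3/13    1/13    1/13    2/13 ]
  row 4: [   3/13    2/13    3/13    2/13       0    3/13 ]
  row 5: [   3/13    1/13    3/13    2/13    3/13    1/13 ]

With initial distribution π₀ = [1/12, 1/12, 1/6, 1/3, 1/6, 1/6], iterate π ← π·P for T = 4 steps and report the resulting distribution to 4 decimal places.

π = [0.2583, 0.1575, 0.1617, 0.1312, 0.1450, 0.1463]

t=0: π = [0.0833, 0.0833, 0.1667, 0.3333, 0.1667, 0.1667]
t=1: π = [0.2372, 0.1795, 0.1859, 0.1154, 0.1218, 0.1603]
t=2: π = [0.2535, 0.1603, 0.1563, 0.1307, 0.1524, 0.1469]
t=3: π = [0.2574, 0.1574, 0.1626, 0.1318, 0.1440, 0.1468]
t=4: π = [0.2583, 0.1575, 0.1617, 0.1312, 0.1450, 0.1463]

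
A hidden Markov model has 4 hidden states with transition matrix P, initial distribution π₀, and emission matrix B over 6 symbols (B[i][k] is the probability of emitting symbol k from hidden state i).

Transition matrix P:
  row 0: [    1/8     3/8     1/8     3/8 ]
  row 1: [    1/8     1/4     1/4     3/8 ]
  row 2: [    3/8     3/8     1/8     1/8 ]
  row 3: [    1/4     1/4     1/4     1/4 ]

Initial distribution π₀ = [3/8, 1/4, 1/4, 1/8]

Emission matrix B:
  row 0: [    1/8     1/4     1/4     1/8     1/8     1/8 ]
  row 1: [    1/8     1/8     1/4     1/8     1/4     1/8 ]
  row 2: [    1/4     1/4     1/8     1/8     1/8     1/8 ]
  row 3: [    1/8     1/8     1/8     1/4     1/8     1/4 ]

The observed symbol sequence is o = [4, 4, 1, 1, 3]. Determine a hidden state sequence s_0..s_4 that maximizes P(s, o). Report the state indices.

t=0: δ = [4.688e-02, 6.250e-02, 3.125e-02, 1.562e-02]  (obs o_0=4)
t=1: δ = [1.465e-03, 4.395e-03, 1.953e-03, 2.930e-03]  ψ = [2, 0, 1, 1]  (obs o_1=4)
t=2: δ = [1.831e-04, 1.373e-04, 2.747e-04, 2.060e-04]  ψ = [2, 1, 1, 1]  (obs o_2=1)
t=3: δ = [2.575e-05, 1.287e-05, 1.287e-05, 8.583e-06]  ψ = [2, 2, 3, 0]  (obs o_3=1)
t=4: δ = [6.035e-07, 1.207e-06, 4.023e-07, 2.414e-06]  ψ = [2, 0, 0, 0]  (obs o_4=3)
backtrack: best end state = 3; path = [0, 1, 2, 0, 3]

path = [0, 1, 2, 0, 3]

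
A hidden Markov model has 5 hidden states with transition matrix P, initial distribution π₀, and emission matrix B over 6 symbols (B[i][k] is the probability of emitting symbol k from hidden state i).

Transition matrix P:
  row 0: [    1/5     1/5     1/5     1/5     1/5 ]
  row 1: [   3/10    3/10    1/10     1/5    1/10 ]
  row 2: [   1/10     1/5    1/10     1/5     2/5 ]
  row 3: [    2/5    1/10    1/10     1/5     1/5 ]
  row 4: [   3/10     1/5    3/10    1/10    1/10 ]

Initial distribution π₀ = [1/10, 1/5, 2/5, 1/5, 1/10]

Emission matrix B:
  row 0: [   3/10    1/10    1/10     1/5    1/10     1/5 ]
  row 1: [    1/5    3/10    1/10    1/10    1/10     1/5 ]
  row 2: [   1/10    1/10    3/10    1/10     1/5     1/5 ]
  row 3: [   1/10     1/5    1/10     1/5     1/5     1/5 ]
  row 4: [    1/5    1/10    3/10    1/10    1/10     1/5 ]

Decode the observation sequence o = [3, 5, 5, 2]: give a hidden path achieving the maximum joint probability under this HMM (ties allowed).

path = [2, 4, 2, 4]

t=0: δ = [2.000e-02, 2.000e-02, 4.000e-02, 4.000e-02, 1.000e-02]  (obs o_0=3)
t=1: δ = [3.200e-03, 1.600e-03, 8.000e-04, 1.600e-03, 3.200e-03]  ψ = [3, 2, 0, 2, 2]  (obs o_1=5)
t=2: δ = [1.920e-04, 1.280e-04, 1.920e-04, 1.280e-04, 1.280e-04]  ψ = [4, 0, 4, 0, 0]  (obs o_2=5)
t=3: δ = [5.120e-06, 3.840e-06, 1.152e-05, 3.840e-06, 2.304e-05]  ψ = [3, 0, 0, 0, 2]  (obs o_3=2)
backtrack: best end state = 4; path = [2, 4, 2, 4]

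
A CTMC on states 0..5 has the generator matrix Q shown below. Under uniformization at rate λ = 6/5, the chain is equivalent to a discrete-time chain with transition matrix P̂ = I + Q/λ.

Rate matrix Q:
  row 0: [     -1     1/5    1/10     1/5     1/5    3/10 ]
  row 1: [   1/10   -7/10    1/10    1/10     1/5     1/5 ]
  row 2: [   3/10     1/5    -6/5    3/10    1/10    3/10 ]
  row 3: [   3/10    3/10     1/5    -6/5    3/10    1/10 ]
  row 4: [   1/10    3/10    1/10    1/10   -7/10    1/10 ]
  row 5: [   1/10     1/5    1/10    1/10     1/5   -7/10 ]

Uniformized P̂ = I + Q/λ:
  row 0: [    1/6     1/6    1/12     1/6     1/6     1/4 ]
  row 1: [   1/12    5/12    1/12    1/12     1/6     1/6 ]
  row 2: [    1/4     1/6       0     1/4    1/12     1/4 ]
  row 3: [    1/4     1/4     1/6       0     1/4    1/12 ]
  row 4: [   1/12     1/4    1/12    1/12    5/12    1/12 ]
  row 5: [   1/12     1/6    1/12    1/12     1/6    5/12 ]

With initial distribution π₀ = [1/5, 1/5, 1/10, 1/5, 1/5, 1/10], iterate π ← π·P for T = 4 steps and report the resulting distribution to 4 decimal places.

t=0: π = [0.2000, 0.2000, 0.1000, 0.2000, 0.2000, 0.1000]
t=1: π = [0.1500, 0.2500, 0.0917, 0.1000, 0.2250, 0.1833]
t=2: π = [0.1278, 0.2563, 0.0840, 0.1028, 0.2236, 0.2056]
t=3: π = [0.1251, 0.2579, 0.0849, 0.0994, 0.2241, 0.2085]
t=4: π = [0.1245, 0.2581, 0.0845, 0.0996, 0.2239, 0.2093]

π = [0.1245, 0.2581, 0.0845, 0.0996, 0.2239, 0.2093]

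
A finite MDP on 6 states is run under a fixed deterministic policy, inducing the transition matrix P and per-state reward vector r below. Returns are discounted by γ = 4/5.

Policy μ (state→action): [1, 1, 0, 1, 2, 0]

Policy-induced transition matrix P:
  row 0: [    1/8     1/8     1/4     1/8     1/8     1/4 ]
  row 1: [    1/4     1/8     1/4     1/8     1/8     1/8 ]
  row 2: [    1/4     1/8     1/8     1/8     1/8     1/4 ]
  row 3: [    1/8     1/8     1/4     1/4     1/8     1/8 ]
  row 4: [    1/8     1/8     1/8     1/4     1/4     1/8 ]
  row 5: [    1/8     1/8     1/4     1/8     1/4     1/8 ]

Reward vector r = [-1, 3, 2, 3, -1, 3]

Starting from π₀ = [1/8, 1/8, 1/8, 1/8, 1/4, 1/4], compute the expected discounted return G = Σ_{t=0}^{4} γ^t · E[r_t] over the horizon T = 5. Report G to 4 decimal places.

t=0: π = [0.1250, 0.1250, 0.1250, 0.1250, 0.2500, 0.2500], E[r] = 1.3750, γ^t·E[r] = 1.375000, running G = 1.375000
t=1: π = [0.1563, 0.1250, 0.2031, 0.1719, 0.1875, 0.1563], E[r] = 1.4219, γ^t·E[r] = 1.137500, running G = 2.512500
t=2: π = [0.1660, 0.1250, 0.2012, 0.1699, 0.1680, 0.1699], E[r] = 1.4629, γ^t·E[r] = 0.936250, running G = 3.448750
t=3: π = [0.1658, 0.1250, 0.2039, 0.1672, 0.1672, 0.1709], E[r] = 1.4641, γ^t·E[r] = 0.749625, running G = 4.198375
t=4: π = [0.1661, 0.1250, 0.2036, 0.1668, 0.1673, 0.1712], E[r] = 1.4629, γ^t·E[r] = 0.599200, running G = 4.797575

G = 4.7976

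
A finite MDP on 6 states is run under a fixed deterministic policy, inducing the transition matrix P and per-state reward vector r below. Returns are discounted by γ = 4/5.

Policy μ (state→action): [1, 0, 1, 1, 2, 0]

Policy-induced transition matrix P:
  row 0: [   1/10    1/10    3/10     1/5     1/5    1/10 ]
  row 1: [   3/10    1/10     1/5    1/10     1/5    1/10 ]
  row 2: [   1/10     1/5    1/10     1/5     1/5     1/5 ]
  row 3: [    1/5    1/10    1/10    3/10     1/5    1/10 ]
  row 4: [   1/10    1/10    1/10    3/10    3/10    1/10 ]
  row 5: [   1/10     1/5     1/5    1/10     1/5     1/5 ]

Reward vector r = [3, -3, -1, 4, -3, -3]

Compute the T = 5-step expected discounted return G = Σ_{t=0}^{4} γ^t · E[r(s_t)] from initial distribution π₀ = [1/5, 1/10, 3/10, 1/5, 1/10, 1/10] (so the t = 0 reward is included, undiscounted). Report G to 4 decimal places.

t=0: π = [0.2000, 0.1000, 0.3000, 0.2000, 0.1000, 0.1000], E[r] = 0.2000, γ^t·E[r] = 0.200000, running G = 0.200000
t=1: π = [0.1400, 0.1400, 0.1600, 0.2100, 0.2100, 0.1400], E[r] = -0.3700, γ^t·E[r] = -0.296000, running G = -0.096000
t=2: π = [0.1490, 0.1300, 0.1560, 0.2140, 0.2210, 0.1300], E[r] = -0.2960, γ^t·E[r] = -0.189440, running G = -0.285440
t=3: π = [0.1474, 0.1286, 0.1558, 0.2175, 0.2221, 0.1286], E[r] = -0.2815, γ^t·E[r] = -0.144128, running G = -0.429568
t=4: π = [0.1475, 0.1284, 0.1552, 0.2182, 0.2222, 0.1284], E[r] = -0.2771, γ^t·E[r] = -0.113500, running G = -0.543068

G = -0.5431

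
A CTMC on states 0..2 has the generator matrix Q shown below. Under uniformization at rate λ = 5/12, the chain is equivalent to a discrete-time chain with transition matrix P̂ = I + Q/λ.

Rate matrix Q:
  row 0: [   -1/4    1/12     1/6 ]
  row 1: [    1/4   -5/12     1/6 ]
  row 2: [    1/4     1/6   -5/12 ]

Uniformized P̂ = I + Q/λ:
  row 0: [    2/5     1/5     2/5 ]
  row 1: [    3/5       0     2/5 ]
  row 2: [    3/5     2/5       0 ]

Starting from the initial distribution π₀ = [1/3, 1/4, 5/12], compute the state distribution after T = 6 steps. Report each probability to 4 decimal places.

t=0: π = [0.3333, 0.2500, 0.4167]
t=1: π = [0.5333, 0.2333, 0.2333]
t=2: π = [0.4933, 0.2000, 0.3067]
t=3: π = [0.5013, 0.2213, 0.2773]
t=4: π = [0.4997, 0.2112, 0.2891]
t=5: π = [0.5001, 0.2156, 0.2844]
t=6: π = [0.5000, 0.2138, 0.2863]

π = [0.5000, 0.2138, 0.2863]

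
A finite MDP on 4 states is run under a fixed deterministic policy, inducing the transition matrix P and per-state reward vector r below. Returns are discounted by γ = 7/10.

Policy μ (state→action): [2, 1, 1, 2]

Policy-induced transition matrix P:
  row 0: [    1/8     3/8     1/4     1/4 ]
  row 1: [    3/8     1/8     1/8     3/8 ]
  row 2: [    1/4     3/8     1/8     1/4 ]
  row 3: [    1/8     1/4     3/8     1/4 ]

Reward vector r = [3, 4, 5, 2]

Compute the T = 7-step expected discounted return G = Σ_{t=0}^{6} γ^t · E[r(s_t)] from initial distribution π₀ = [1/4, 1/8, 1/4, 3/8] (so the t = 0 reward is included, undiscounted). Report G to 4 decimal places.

G = 10.3787

t=0: π = [0.2500, 0.1250, 0.2500, 0.3750], E[r] = 3.2500, γ^t·E[r] = 3.250000, running G = 3.250000
t=1: π = [0.1875, 0.2969, 0.2500, 0.2656], E[r] = 3.5313, γ^t·E[r] = 2.471875, running G = 5.721875
t=2: π = [0.2305, 0.2676, 0.2148, 0.2871], E[r] = 3.4102, γ^t·E[r] = 1.670977, running G = 7.392852
t=3: π = [0.2188, 0.2722, 0.2256, 0.2834], E[r] = 3.4399, γ^t·E[r] = 1.179900, running G = 8.572751
t=4: π = [0.2213, 0.2715, 0.2232, 0.2840], E[r] = 3.4339, γ^t·E[r] = 0.824479, running G = 9.397231
t=5: π = [0.2208, 0.2716, 0.2237, 0.2839], E[r] = 3.4350, γ^t·E[r] = 0.577321, running G = 9.974552
t=6: π = [0.2209, 0.2716, 0.2236, 0.2840], E[r] = 3.4348, γ^t·E[r] = 0.404103, running G = 10.378655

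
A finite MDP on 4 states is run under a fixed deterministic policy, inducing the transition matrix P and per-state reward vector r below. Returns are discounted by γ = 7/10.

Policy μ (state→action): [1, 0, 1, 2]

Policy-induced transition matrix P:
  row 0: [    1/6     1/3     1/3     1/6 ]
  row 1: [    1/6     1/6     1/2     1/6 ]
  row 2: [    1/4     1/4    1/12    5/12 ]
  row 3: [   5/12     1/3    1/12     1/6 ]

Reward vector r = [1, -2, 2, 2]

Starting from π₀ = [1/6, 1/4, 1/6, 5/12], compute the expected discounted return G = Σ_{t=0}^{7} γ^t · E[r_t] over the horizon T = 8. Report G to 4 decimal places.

t=0: π = [0.1667, 0.2500, 0.1667, 0.4167], E[r] = 0.8333, γ^t·E[r] = 0.833333, running G = 0.833333
t=1: π = [0.2847, 0.2778, 0.2292, 0.2083], E[r] = 0.6042, γ^t·E[r] = 0.422917, running G = 1.256250
t=2: π = [0.2378, 0.2679, 0.2703, 0.2240], E[r] = 0.6904, γ^t·E[r] = 0.338293, running G = 1.594543
t=3: π = [0.2452, 0.2662, 0.2544, 0.2342], E[r] = 0.6902, γ^t·E[r] = 0.236739, running G = 1.831282
t=4: π = [0.2464, 0.2678, 0.2555, 0.2303], E[r] = 0.6825, γ^t·E[r] = 0.163866, running G = 1.995147
t=5: π = [0.2455, 0.2674, 0.2565, 0.2305], E[r] = 0.6848, γ^t·E[r] = 0.115099, running G = 2.110246
t=6: π = [0.2457, 0.2674, 0.2561, 0.2308], E[r] = 0.6848, γ^t·E[r] = 0.080562, running G = 2.190808
t=7: π = [0.2457, 0.2674, 0.2562, 0.2307], E[r] = 0.6846, γ^t·E[r] = 0.056379, running G = 2.247187

G = 2.2472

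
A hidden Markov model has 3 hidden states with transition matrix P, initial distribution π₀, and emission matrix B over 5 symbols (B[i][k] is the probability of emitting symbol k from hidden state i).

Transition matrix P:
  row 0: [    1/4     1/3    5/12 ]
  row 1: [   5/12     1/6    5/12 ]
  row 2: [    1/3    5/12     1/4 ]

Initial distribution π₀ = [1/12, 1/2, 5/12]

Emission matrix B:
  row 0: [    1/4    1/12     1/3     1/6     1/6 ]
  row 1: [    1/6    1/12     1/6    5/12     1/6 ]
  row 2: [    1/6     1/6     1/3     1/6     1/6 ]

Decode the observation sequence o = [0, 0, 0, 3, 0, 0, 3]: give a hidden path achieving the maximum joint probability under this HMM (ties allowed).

t=0: δ = [2.083e-02, 8.333e-02, 6.944e-02]  (obs o_0=0)
t=1: δ = [8.681e-03, 4.823e-03, 5.787e-03]  ψ = [1, 2, 1]  (obs o_1=0)
t=2: δ = [5.425e-04, 4.823e-04, 6.028e-04]  ψ = [0, 0, 0]  (obs o_2=0)
t=3: δ = [3.349e-05, 1.047e-04, 3.768e-05]  ψ = [1, 2, 0]  (obs o_3=3)
t=4: δ = [1.090e-05, 2.907e-06, 7.268e-06]  ψ = [1, 1, 1]  (obs o_4=0)
t=5: δ = [6.814e-07, 6.056e-07, 7.571e-07]  ψ = [0, 0, 0]  (obs o_5=0)
t=6: δ = [4.206e-08, 1.314e-07, 4.732e-08]  ψ = [1, 2, 0]  (obs o_6=3)
backtrack: best end state = 1; path = [1, 0, 2, 1, 0, 2, 1]

path = [1, 0, 2, 1, 0, 2, 1]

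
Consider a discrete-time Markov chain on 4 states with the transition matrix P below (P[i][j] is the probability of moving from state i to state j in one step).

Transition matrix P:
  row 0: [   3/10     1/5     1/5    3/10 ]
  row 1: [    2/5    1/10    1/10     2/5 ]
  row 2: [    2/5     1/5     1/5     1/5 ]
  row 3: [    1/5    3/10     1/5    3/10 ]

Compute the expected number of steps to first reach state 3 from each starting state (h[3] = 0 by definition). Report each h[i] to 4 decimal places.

First-step conditioning: h[3] = 0; for i ≠ 3, h[i] = 1 + Σ_k P[i][k]·h[k].
  h[0] = 1 + 3/10·h[0] + 1/5·h[1] + 1/5·h[2]
  h[1] = 1 + 2/5·h[0] + 1/10·h[1] + 1/10·h[2]
  h[2] = 1 + 2/5·h[0] + 1/5·h[1] + 1/5·h[2]
Solving the 3×3 linear system over states ≠ 3 gives exactly h = [10/3, 3, 11/3, 0] (h[3] = 0 is the target).

h = [3.3333, 3.0000, 3.6667, 0.0000]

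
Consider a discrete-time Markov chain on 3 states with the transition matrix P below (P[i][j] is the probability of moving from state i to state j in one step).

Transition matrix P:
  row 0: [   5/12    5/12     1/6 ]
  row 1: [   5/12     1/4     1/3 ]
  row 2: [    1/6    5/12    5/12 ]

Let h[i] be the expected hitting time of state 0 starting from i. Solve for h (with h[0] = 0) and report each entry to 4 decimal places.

First-step conditioning: h[0] = 0; for i ≠ 0, h[i] = 1 + Σ_k P[i][k]·h[k].
  h[1] = 1 + 1/4·h[1] + 1/3·h[2]
  h[2] = 1 + 5/12·h[1] + 5/12·h[2]
Solving the 2×2 linear system over states ≠ 0 gives exactly h = [0, 132/43, 168/43] (h[0] = 0 is the target).

h = [0.0000, 3.0698, 3.9070]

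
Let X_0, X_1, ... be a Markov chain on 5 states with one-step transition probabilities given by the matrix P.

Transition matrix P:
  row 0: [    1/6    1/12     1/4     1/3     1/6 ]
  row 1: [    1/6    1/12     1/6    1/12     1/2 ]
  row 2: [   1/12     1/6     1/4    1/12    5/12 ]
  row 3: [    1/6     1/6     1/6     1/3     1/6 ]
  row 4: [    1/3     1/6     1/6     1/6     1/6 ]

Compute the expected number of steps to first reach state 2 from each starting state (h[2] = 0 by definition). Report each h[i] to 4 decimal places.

h = [4.9971, 5.4261, 0.0000, 5.4493, 5.3739]

First-step conditioning: h[2] = 0; for i ≠ 2, h[i] = 1 + Σ_k P[i][k]·h[k].
  h[0] = 1 + 1/6·h[0] + 1/12·h[1] + 1/3·h[3] + 1/6·h[4]
  h[1] = 1 + 1/6·h[0] + 1/12·h[1] + 1/12·h[3] + 1/2·h[4]
  h[3] = 1 + 1/6·h[0] + 1/6·h[1] + 1/3·h[3] + 1/6·h[4]
  h[4] = 1 + 1/3·h[0] + 1/6·h[1] + 1/6·h[3] + 1/6·h[4]
Solving the 4×4 linear system over states ≠ 2 gives exactly h = [1724/345, 624/115, 0, 376/69, 618/115] (h[2] = 0 is the target).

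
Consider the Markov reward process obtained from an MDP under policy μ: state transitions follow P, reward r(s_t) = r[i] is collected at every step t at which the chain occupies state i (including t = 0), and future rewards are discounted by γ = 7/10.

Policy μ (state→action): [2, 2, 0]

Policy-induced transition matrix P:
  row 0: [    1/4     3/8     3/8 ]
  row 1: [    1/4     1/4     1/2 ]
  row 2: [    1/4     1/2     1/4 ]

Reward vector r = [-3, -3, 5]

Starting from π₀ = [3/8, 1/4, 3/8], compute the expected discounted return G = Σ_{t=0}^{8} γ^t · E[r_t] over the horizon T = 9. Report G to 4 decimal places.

t=0: π = [0.3750, 0.2500, 0.3750], E[r] = 0.0000, γ^t·E[r] = 0.000000, running G = 0.000000
t=1: π = [0.2500, 0.3906, 0.3594], E[r] = -0.1250, γ^t·E[r] = -0.087500, running G = -0.087500
t=2: π = [0.2500, 0.3711, 0.3789], E[r] = 0.0313, γ^t·E[r] = 0.015313, running G = -0.072188
t=3: π = [0.2500, 0.3760, 0.3740], E[r] = -0.0078, γ^t·E[r] = -0.002680, running G = -0.074867
t=4: π = [0.2500, 0.3748, 0.3752], E[r] = 0.0020, γ^t·E[r] = 0.000469, running G = -0.074398
t=5: π = [0.2500, 0.3751, 0.3749], E[r] = -0.0005, γ^t·E[r] = -0.000082, running G = -0.074480
t=6: π = [0.2500, 0.3750, 0.3750], E[r] = 0.0001, γ^t·E[r] = 0.000014, running G = -0.074466
t=7: π = [0.2500, 0.3750, 0.3750], E[r] = 0.0000, γ^t·E[r] = -0.000003, running G = -0.074468
t=8: π = [0.2500, 0.3750, 0.3750], E[r] = 0.0000, γ^t·E[r] = 0.000000, running G = -0.074468

G = -0.0745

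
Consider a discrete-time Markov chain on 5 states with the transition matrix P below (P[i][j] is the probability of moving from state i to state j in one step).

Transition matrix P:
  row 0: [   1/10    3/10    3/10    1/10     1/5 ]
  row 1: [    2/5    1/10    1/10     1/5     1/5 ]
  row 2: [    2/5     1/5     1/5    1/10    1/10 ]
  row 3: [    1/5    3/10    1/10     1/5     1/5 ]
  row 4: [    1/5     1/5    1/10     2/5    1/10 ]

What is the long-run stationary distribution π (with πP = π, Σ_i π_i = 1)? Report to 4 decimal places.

Balance equations π_j = Σ_i π_i·P[i][j]:
  π_0 = 1/10·π_0 + 2/5·π_1 + 2/5·π_2 + 1/5·π_3 + 1/5·π_4
  π_1 = 3/10·π_0 + 1/10·π_1 + 1/5·π_2 + 3/10·π_3 + 1/5·π_4
  π_2 = 3/10·π_0 + 1/10·π_1 + 1/5·π_2 + 1/10·π_3 + 1/10·π_4
  π_3 = 1/10·π_0 + 1/5·π_1 + 1/10·π_2 + 1/5·π_3 + 2/5·π_4
  normalize: π_0 + π_1 + π_2 + π_3 + π_4 = 1
Solving the linear system gives exactly π = [1589/6290, 559/2516, 526/3145, 2407/12580, 524/3145].

π = [0.2526, 0.2222, 0.1672, 0.1913, 0.1666]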